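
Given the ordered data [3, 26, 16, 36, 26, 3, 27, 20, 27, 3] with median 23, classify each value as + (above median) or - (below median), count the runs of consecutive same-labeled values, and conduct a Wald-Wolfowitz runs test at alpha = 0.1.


Step 1: Compute median = 23; label A = above, B = below.
Labels in order: BABAABABAB  (n_A = 5, n_B = 5)
Step 2: Count runs R = 9.
Step 3: Under H0 (random ordering), E[R] = 2*n_A*n_B/(n_A+n_B) + 1 = 2*5*5/10 + 1 = 6.0000.
        Var[R] = 2*n_A*n_B*(2*n_A*n_B - n_A - n_B) / ((n_A+n_B)^2 * (n_A+n_B-1)) = 2000/900 = 2.2222.
        SD[R] = 1.4907.
Step 4: Continuity-corrected z = (R - 0.5 - E[R]) / SD[R] = (9 - 0.5 - 6.0000) / 1.4907 = 1.6771.
Step 5: Two-sided p-value via normal approximation = 2*(1 - Phi(|z|)) = 0.093533.
Step 6: alpha = 0.1. reject H0.

R = 9, z = 1.6771, p = 0.093533, reject H0.


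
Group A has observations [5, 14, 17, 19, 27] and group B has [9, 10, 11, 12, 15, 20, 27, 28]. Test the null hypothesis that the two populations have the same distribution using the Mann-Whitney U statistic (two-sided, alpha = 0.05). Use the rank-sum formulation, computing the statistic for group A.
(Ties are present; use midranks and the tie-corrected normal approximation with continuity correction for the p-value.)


Step 1: Combine and sort all 13 observations; assign midranks.
sorted (value, group): (5,X), (9,Y), (10,Y), (11,Y), (12,Y), (14,X), (15,Y), (17,X), (19,X), (20,Y), (27,X), (27,Y), (28,Y)
ranks: 5->1, 9->2, 10->3, 11->4, 12->5, 14->6, 15->7, 17->8, 19->9, 20->10, 27->11.5, 27->11.5, 28->13
Step 2: Rank sum for X: R1 = 1 + 6 + 8 + 9 + 11.5 = 35.5.
Step 3: U_X = R1 - n1(n1+1)/2 = 35.5 - 5*6/2 = 35.5 - 15 = 20.5.
       U_Y = n1*n2 - U_X = 40 - 20.5 = 19.5.
Step 4: Ties are present, so use the tie-corrected normal approximation (with continuity correction) for the p-value.
Step 5: p-value = 1.000000; compare to alpha = 0.05. fail to reject H0.

U_X = 20.5, p = 1.000000, fail to reject H0 at alpha = 0.05.


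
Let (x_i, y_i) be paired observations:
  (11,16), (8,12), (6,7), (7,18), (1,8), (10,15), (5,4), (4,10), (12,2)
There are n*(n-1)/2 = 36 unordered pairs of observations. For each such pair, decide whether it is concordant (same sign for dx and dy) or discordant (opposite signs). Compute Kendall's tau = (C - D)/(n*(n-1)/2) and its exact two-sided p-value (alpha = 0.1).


Step 1: Enumerate the 36 unordered pairs (i,j) with i<j and classify each by sign(x_j-x_i) * sign(y_j-y_i).
  (1,2):dx=-3,dy=-4->C; (1,3):dx=-5,dy=-9->C; (1,4):dx=-4,dy=+2->D; (1,5):dx=-10,dy=-8->C
  (1,6):dx=-1,dy=-1->C; (1,7):dx=-6,dy=-12->C; (1,8):dx=-7,dy=-6->C; (1,9):dx=+1,dy=-14->D
  (2,3):dx=-2,dy=-5->C; (2,4):dx=-1,dy=+6->D; (2,5):dx=-7,dy=-4->C; (2,6):dx=+2,dy=+3->C
  (2,7):dx=-3,dy=-8->C; (2,8):dx=-4,dy=-2->C; (2,9):dx=+4,dy=-10->D; (3,4):dx=+1,dy=+11->C
  (3,5):dx=-5,dy=+1->D; (3,6):dx=+4,dy=+8->C; (3,7):dx=-1,dy=-3->C; (3,8):dx=-2,dy=+3->D
  (3,9):dx=+6,dy=-5->D; (4,5):dx=-6,dy=-10->C; (4,6):dx=+3,dy=-3->D; (4,7):dx=-2,dy=-14->C
  (4,8):dx=-3,dy=-8->C; (4,9):dx=+5,dy=-16->D; (5,6):dx=+9,dy=+7->C; (5,7):dx=+4,dy=-4->D
  (5,8):dx=+3,dy=+2->C; (5,9):dx=+11,dy=-6->D; (6,7):dx=-5,dy=-11->C; (6,8):dx=-6,dy=-5->C
  (6,9):dx=+2,dy=-13->D; (7,8):dx=-1,dy=+6->D; (7,9):dx=+7,dy=-2->D; (8,9):dx=+8,dy=-8->D
Step 2: C = 21, D = 15, total pairs = 36.
Step 3: tau = (C - D)/(n(n-1)/2) = (21 - 15)/36 = 0.166667.
Step 4: Exact two-sided p-value (enumerate n! = 362880 permutations of y under H0): p = 0.612202.
Step 5: alpha = 0.1. fail to reject H0.

tau_b = 0.1667 (C=21, D=15), p = 0.612202, fail to reject H0.


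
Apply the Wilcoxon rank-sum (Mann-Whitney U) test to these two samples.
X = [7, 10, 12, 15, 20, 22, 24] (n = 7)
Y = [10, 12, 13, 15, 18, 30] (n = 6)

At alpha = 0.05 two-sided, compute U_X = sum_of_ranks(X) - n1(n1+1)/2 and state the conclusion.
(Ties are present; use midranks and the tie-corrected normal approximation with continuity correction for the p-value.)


Step 1: Combine and sort all 13 observations; assign midranks.
sorted (value, group): (7,X), (10,X), (10,Y), (12,X), (12,Y), (13,Y), (15,X), (15,Y), (18,Y), (20,X), (22,X), (24,X), (30,Y)
ranks: 7->1, 10->2.5, 10->2.5, 12->4.5, 12->4.5, 13->6, 15->7.5, 15->7.5, 18->9, 20->10, 22->11, 24->12, 30->13
Step 2: Rank sum for X: R1 = 1 + 2.5 + 4.5 + 7.5 + 10 + 11 + 12 = 48.5.
Step 3: U_X = R1 - n1(n1+1)/2 = 48.5 - 7*8/2 = 48.5 - 28 = 20.5.
       U_Y = n1*n2 - U_X = 42 - 20.5 = 21.5.
Step 4: Ties are present, so use the tie-corrected normal approximation (with continuity correction) for the p-value.
Step 5: p-value = 1.000000; compare to alpha = 0.05. fail to reject H0.

U_X = 20.5, p = 1.000000, fail to reject H0 at alpha = 0.05.


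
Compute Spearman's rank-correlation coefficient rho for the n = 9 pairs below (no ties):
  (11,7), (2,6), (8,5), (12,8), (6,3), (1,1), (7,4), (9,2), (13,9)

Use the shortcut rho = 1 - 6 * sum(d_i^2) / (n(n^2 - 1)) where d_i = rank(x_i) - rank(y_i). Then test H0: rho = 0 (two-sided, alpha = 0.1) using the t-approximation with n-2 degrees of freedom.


Step 1: Rank x and y separately (midranks; no ties here).
rank(x): 11->7, 2->2, 8->5, 12->8, 6->3, 1->1, 7->4, 9->6, 13->9
rank(y): 7->7, 6->6, 5->5, 8->8, 3->3, 1->1, 4->4, 2->2, 9->9
Step 2: d_i = R_x(i) - R_y(i); compute d_i^2.
  (7-7)^2=0, (2-6)^2=16, (5-5)^2=0, (8-8)^2=0, (3-3)^2=0, (1-1)^2=0, (4-4)^2=0, (6-2)^2=16, (9-9)^2=0
sum(d^2) = 32.
Step 3: rho = 1 - 6*32 / (9*(9^2 - 1)) = 1 - 192/720 = 0.733333.
Step 4: Under H0, t = rho * sqrt((n-2)/(1-rho^2)) = 2.8538 ~ t(7).
Step 5: Two-sided p-value from the t-distribution with 7 df = 0.024554.
Step 6: alpha = 0.1. reject H0.

rho = 0.7333, p = 0.024554, reject H0 at alpha = 0.1.


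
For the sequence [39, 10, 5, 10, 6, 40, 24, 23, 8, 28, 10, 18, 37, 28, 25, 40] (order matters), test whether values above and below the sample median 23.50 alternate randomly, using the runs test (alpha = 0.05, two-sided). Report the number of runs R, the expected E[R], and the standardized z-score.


Step 1: Compute median = 23.50; label A = above, B = below.
Labels in order: ABBBBAABBABBAAAA  (n_A = 8, n_B = 8)
Step 2: Count runs R = 7.
Step 3: Under H0 (random ordering), E[R] = 2*n_A*n_B/(n_A+n_B) + 1 = 2*8*8/16 + 1 = 9.0000.
        Var[R] = 2*n_A*n_B*(2*n_A*n_B - n_A - n_B) / ((n_A+n_B)^2 * (n_A+n_B-1)) = 14336/3840 = 3.7333.
        SD[R] = 1.9322.
Step 4: Continuity-corrected z = (R + 0.5 - E[R]) / SD[R] = (7 + 0.5 - 9.0000) / 1.9322 = -0.7763.
Step 5: Two-sided p-value via normal approximation = 2*(1 - Phi(|z|)) = 0.437558.
Step 6: alpha = 0.05. fail to reject H0.

R = 7, z = -0.7763, p = 0.437558, fail to reject H0.


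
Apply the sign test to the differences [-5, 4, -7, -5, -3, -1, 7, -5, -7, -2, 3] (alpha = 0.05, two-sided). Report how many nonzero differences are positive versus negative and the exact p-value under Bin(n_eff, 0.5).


Step 1: Discard zero differences. Original n = 11; n_eff = number of nonzero differences = 11.
Nonzero differences (with sign): -5, +4, -7, -5, -3, -1, +7, -5, -7, -2, +3
Step 2: Count signs: positive = 3, negative = 8.
Step 3: Under H0: P(positive) = 0.5, so the number of positives S ~ Bin(11, 0.5).
Step 4: Two-sided exact p-value = sum of Bin(11,0.5) probabilities at or below the observed probability = 0.226562.
Step 5: alpha = 0.05. fail to reject H0.

n_eff = 11, pos = 3, neg = 8, p = 0.226562, fail to reject H0.


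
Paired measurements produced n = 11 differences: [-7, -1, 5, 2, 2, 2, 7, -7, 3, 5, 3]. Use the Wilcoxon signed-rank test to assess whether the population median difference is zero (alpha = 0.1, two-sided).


Step 1: Drop any zero differences (none here) and take |d_i|.
|d| = [7, 1, 5, 2, 2, 2, 7, 7, 3, 5, 3]
Step 2: Midrank |d_i| (ties get averaged ranks).
ranks: |7|->10, |1|->1, |5|->7.5, |2|->3, |2|->3, |2|->3, |7|->10, |7|->10, |3|->5.5, |5|->7.5, |3|->5.5
Step 3: Attach original signs; sum ranks with positive sign and with negative sign.
W+ = 7.5 + 3 + 3 + 3 + 10 + 5.5 + 7.5 + 5.5 = 45
W- = 10 + 1 + 10 = 21
(Check: W+ + W- = 66 should equal n(n+1)/2 = 66.)
Step 4: Test statistic W = min(W+, W-) = 21.
Step 5: Ties in |d|, so use the tie-corrected normal approximation.
        E[W] = n(n+1)/4 = 11*12/4 = 33.
        Tie groups: |d|=2 (t=3), |d|=3 (t=2), |d|=5 (t=2), |d|=7 (t=3); sum(t^3 - t) = 60.
        Var[W] = n(n+1)(2n+1)/24 - sum(t^3-t)/48 = 3036/24 - 60/48 = 125.25.
        z = (W - E[W]) / sqrt(Var[W]) = (21 - 33) / 11.1915 = -1.0722.
        Two-sided p = 2*Phi(z) = 0.283612.
Step 6: alpha = 0.1. fail to reject H0.

W+ = 45, W- = 21, W = min = 21, p = 0.283612, fail to reject H0.


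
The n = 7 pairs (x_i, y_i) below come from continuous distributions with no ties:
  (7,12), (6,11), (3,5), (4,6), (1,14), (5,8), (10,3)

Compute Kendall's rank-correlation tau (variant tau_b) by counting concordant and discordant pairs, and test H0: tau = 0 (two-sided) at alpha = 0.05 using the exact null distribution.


Step 1: Enumerate the 21 unordered pairs (i,j) with i<j and classify each by sign(x_j-x_i) * sign(y_j-y_i).
  (1,2):dx=-1,dy=-1->C; (1,3):dx=-4,dy=-7->C; (1,4):dx=-3,dy=-6->C; (1,5):dx=-6,dy=+2->D
  (1,6):dx=-2,dy=-4->C; (1,7):dx=+3,dy=-9->D; (2,3):dx=-3,dy=-6->C; (2,4):dx=-2,dy=-5->C
  (2,5):dx=-5,dy=+3->D; (2,6):dx=-1,dy=-3->C; (2,7):dx=+4,dy=-8->D; (3,4):dx=+1,dy=+1->C
  (3,5):dx=-2,dy=+9->D; (3,6):dx=+2,dy=+3->C; (3,7):dx=+7,dy=-2->D; (4,5):dx=-3,dy=+8->D
  (4,6):dx=+1,dy=+2->C; (4,7):dx=+6,dy=-3->D; (5,6):dx=+4,dy=-6->D; (5,7):dx=+9,dy=-11->D
  (6,7):dx=+5,dy=-5->D
Step 2: C = 10, D = 11, total pairs = 21.
Step 3: tau = (C - D)/(n(n-1)/2) = (10 - 11)/21 = -0.047619.
Step 4: Exact two-sided p-value (enumerate n! = 5040 permutations of y under H0): p = 1.000000.
Step 5: alpha = 0.05. fail to reject H0.

tau_b = -0.0476 (C=10, D=11), p = 1.000000, fail to reject H0.


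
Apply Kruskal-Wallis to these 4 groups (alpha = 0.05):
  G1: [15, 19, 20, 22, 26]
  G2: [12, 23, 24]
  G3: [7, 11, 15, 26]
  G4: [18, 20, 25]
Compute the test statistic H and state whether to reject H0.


Step 1: Combine all N = 15 observations and assign midranks.
sorted (value, group, rank): (7,G3,1), (11,G3,2), (12,G2,3), (15,G1,4.5), (15,G3,4.5), (18,G4,6), (19,G1,7), (20,G1,8.5), (20,G4,8.5), (22,G1,10), (23,G2,11), (24,G2,12), (25,G4,13), (26,G1,14.5), (26,G3,14.5)
Step 2: Sum ranks within each group.
R_1 = 44.5 (n_1 = 5)
R_2 = 26 (n_2 = 3)
R_3 = 22 (n_3 = 4)
R_4 = 27.5 (n_4 = 3)
Step 3: H = 12/(N(N+1)) * sum(R_i^2/n_i) - 3(N+1)
     = 12/(15*16) * (44.5^2/5 + 26^2/3 + 22^2/4 + 27.5^2/3) - 3*16
     = 0.050000 * 994.467 - 48
     = 1.723333.
Step 4: Ties present; correction factor C = 1 - 18/(15^3 - 15) = 0.994643. Corrected H = 1.723333 / 0.994643 = 1.732615.
Step 5: Under H0, H ~ chi^2(3); p-value = 0.629707.
Step 6: alpha = 0.05. fail to reject H0.

H = 1.7326, df = 3, p = 0.629707, fail to reject H0.


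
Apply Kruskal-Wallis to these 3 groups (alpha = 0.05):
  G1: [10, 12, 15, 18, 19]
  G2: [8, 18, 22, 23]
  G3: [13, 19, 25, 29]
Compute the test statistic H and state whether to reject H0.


Step 1: Combine all N = 13 observations and assign midranks.
sorted (value, group, rank): (8,G2,1), (10,G1,2), (12,G1,3), (13,G3,4), (15,G1,5), (18,G1,6.5), (18,G2,6.5), (19,G1,8.5), (19,G3,8.5), (22,G2,10), (23,G2,11), (25,G3,12), (29,G3,13)
Step 2: Sum ranks within each group.
R_1 = 25 (n_1 = 5)
R_2 = 28.5 (n_2 = 4)
R_3 = 37.5 (n_3 = 4)
Step 3: H = 12/(N(N+1)) * sum(R_i^2/n_i) - 3(N+1)
     = 12/(13*14) * (25^2/5 + 28.5^2/4 + 37.5^2/4) - 3*14
     = 0.065934 * 679.625 - 42
     = 2.810440.
Step 4: Ties present; correction factor C = 1 - 12/(13^3 - 13) = 0.994505. Corrected H = 2.810440 / 0.994505 = 2.825967.
Step 5: Under H0, H ~ chi^2(2); p-value = 0.243416.
Step 6: alpha = 0.05. fail to reject H0.

H = 2.8260, df = 2, p = 0.243416, fail to reject H0.


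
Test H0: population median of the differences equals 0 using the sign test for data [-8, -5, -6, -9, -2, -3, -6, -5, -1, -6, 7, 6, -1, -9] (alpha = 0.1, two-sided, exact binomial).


Step 1: Discard zero differences. Original n = 14; n_eff = number of nonzero differences = 14.
Nonzero differences (with sign): -8, -5, -6, -9, -2, -3, -6, -5, -1, -6, +7, +6, -1, -9
Step 2: Count signs: positive = 2, negative = 12.
Step 3: Under H0: P(positive) = 0.5, so the number of positives S ~ Bin(14, 0.5).
Step 4: Two-sided exact p-value = sum of Bin(14,0.5) probabilities at or below the observed probability = 0.012939.
Step 5: alpha = 0.1. reject H0.

n_eff = 14, pos = 2, neg = 12, p = 0.012939, reject H0.


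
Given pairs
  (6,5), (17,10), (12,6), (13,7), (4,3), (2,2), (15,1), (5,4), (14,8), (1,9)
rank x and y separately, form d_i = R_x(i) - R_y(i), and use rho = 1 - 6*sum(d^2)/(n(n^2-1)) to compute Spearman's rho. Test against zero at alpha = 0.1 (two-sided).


Step 1: Rank x and y separately (midranks; no ties here).
rank(x): 6->5, 17->10, 12->6, 13->7, 4->3, 2->2, 15->9, 5->4, 14->8, 1->1
rank(y): 5->5, 10->10, 6->6, 7->7, 3->3, 2->2, 1->1, 4->4, 8->8, 9->9
Step 2: d_i = R_x(i) - R_y(i); compute d_i^2.
  (5-5)^2=0, (10-10)^2=0, (6-6)^2=0, (7-7)^2=0, (3-3)^2=0, (2-2)^2=0, (9-1)^2=64, (4-4)^2=0, (8-8)^2=0, (1-9)^2=64
sum(d^2) = 128.
Step 3: rho = 1 - 6*128 / (10*(10^2 - 1)) = 1 - 768/990 = 0.224242.
Step 4: Under H0, t = rho * sqrt((n-2)/(1-rho^2)) = 0.6508 ~ t(8).
Step 5: Two-sided p-value from the t-distribution with 8 df = 0.533401.
Step 6: alpha = 0.1. fail to reject H0.

rho = 0.2242, p = 0.533401, fail to reject H0 at alpha = 0.1.


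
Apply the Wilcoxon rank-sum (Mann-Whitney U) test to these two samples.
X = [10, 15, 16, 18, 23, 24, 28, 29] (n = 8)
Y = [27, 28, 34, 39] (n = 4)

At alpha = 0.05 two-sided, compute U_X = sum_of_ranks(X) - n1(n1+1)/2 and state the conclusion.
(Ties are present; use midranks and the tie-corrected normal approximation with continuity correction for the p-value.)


Step 1: Combine and sort all 12 observations; assign midranks.
sorted (value, group): (10,X), (15,X), (16,X), (18,X), (23,X), (24,X), (27,Y), (28,X), (28,Y), (29,X), (34,Y), (39,Y)
ranks: 10->1, 15->2, 16->3, 18->4, 23->5, 24->6, 27->7, 28->8.5, 28->8.5, 29->10, 34->11, 39->12
Step 2: Rank sum for X: R1 = 1 + 2 + 3 + 4 + 5 + 6 + 8.5 + 10 = 39.5.
Step 3: U_X = R1 - n1(n1+1)/2 = 39.5 - 8*9/2 = 39.5 - 36 = 3.5.
       U_Y = n1*n2 - U_X = 32 - 3.5 = 28.5.
Step 4: Ties are present, so use the tie-corrected normal approximation (with continuity correction) for the p-value.
Step 5: p-value = 0.041184; compare to alpha = 0.05. reject H0.

U_X = 3.5, p = 0.041184, reject H0 at alpha = 0.05.


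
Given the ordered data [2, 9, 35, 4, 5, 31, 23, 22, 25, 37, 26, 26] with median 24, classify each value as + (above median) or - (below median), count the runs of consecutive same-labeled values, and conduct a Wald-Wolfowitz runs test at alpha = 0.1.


Step 1: Compute median = 24; label A = above, B = below.
Labels in order: BBABBABBAAAA  (n_A = 6, n_B = 6)
Step 2: Count runs R = 6.
Step 3: Under H0 (random ordering), E[R] = 2*n_A*n_B/(n_A+n_B) + 1 = 2*6*6/12 + 1 = 7.0000.
        Var[R] = 2*n_A*n_B*(2*n_A*n_B - n_A - n_B) / ((n_A+n_B)^2 * (n_A+n_B-1)) = 4320/1584 = 2.7273.
        SD[R] = 1.6514.
Step 4: Continuity-corrected z = (R + 0.5 - E[R]) / SD[R] = (6 + 0.5 - 7.0000) / 1.6514 = -0.3028.
Step 5: Two-sided p-value via normal approximation = 2*(1 - Phi(|z|)) = 0.762069.
Step 6: alpha = 0.1. fail to reject H0.

R = 6, z = -0.3028, p = 0.762069, fail to reject H0.


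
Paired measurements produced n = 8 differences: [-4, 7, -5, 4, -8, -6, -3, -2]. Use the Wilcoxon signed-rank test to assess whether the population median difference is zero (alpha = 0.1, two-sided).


Step 1: Drop any zero differences (none here) and take |d_i|.
|d| = [4, 7, 5, 4, 8, 6, 3, 2]
Step 2: Midrank |d_i| (ties get averaged ranks).
ranks: |4|->3.5, |7|->7, |5|->5, |4|->3.5, |8|->8, |6|->6, |3|->2, |2|->1
Step 3: Attach original signs; sum ranks with positive sign and with negative sign.
W+ = 7 + 3.5 = 10.5
W- = 3.5 + 5 + 8 + 6 + 2 + 1 = 25.5
(Check: W+ + W- = 36 should equal n(n+1)/2 = 36.)
Step 4: Test statistic W = min(W+, W-) = 10.5.
Step 5: Ties in |d|, so use the tie-corrected normal approximation.
        E[W] = n(n+1)/4 = 8*9/4 = 18.
        Tie groups: |d|=4 (t=2); sum(t^3 - t) = 6.
        Var[W] = n(n+1)(2n+1)/24 - sum(t^3-t)/48 = 1224/24 - 6/48 = 50.875.
        z = (W - E[W]) / sqrt(Var[W]) = (10.5 - 18) / 7.1327 = -1.0515.
        Two-sided p = 2*Phi(z) = 0.293029.
Step 6: alpha = 0.1. fail to reject H0.

W+ = 10.5, W- = 25.5, W = min = 10.5, p = 0.293029, fail to reject H0.


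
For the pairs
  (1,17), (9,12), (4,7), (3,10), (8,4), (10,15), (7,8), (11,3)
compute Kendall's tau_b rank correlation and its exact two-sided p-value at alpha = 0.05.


Step 1: Enumerate the 28 unordered pairs (i,j) with i<j and classify each by sign(x_j-x_i) * sign(y_j-y_i).
  (1,2):dx=+8,dy=-5->D; (1,3):dx=+3,dy=-10->D; (1,4):dx=+2,dy=-7->D; (1,5):dx=+7,dy=-13->D
  (1,6):dx=+9,dy=-2->D; (1,7):dx=+6,dy=-9->D; (1,8):dx=+10,dy=-14->D; (2,3):dx=-5,dy=-5->C
  (2,4):dx=-6,dy=-2->C; (2,5):dx=-1,dy=-8->C; (2,6):dx=+1,dy=+3->C; (2,7):dx=-2,dy=-4->C
  (2,8):dx=+2,dy=-9->D; (3,4):dx=-1,dy=+3->D; (3,5):dx=+4,dy=-3->D; (3,6):dx=+6,dy=+8->C
  (3,7):dx=+3,dy=+1->C; (3,8):dx=+7,dy=-4->D; (4,5):dx=+5,dy=-6->D; (4,6):dx=+7,dy=+5->C
  (4,7):dx=+4,dy=-2->D; (4,8):dx=+8,dy=-7->D; (5,6):dx=+2,dy=+11->C; (5,7):dx=-1,dy=+4->D
  (5,8):dx=+3,dy=-1->D; (6,7):dx=-3,dy=-7->C; (6,8):dx=+1,dy=-12->D; (7,8):dx=+4,dy=-5->D
Step 2: C = 10, D = 18, total pairs = 28.
Step 3: tau = (C - D)/(n(n-1)/2) = (10 - 18)/28 = -0.285714.
Step 4: Exact two-sided p-value (enumerate n! = 40320 permutations of y under H0): p = 0.398760.
Step 5: alpha = 0.05. fail to reject H0.

tau_b = -0.2857 (C=10, D=18), p = 0.398760, fail to reject H0.


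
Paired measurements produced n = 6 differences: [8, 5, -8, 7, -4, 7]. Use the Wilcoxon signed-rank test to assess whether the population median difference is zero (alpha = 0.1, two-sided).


Step 1: Drop any zero differences (none here) and take |d_i|.
|d| = [8, 5, 8, 7, 4, 7]
Step 2: Midrank |d_i| (ties get averaged ranks).
ranks: |8|->5.5, |5|->2, |8|->5.5, |7|->3.5, |4|->1, |7|->3.5
Step 3: Attach original signs; sum ranks with positive sign and with negative sign.
W+ = 5.5 + 2 + 3.5 + 3.5 = 14.5
W- = 5.5 + 1 = 6.5
(Check: W+ + W- = 21 should equal n(n+1)/2 = 21.)
Step 4: Test statistic W = min(W+, W-) = 6.5.
Step 5: Ties in |d|, so use the tie-corrected normal approximation.
        E[W] = n(n+1)/4 = 6*7/4 = 10.5.
        Tie groups: |d|=7 (t=2), |d|=8 (t=2); sum(t^3 - t) = 12.
        Var[W] = n(n+1)(2n+1)/24 - sum(t^3-t)/48 = 546/24 - 12/48 = 22.5.
        z = (W - E[W]) / sqrt(Var[W]) = (6.5 - 10.5) / 4.7434 = -0.8433.
        Two-sided p = 2*Phi(z) = 0.399075.
Step 6: alpha = 0.1. fail to reject H0.

W+ = 14.5, W- = 6.5, W = min = 6.5, p = 0.399075, fail to reject H0.


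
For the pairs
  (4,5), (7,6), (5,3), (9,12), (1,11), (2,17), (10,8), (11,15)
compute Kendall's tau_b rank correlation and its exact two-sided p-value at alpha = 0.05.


Step 1: Enumerate the 28 unordered pairs (i,j) with i<j and classify each by sign(x_j-x_i) * sign(y_j-y_i).
  (1,2):dx=+3,dy=+1->C; (1,3):dx=+1,dy=-2->D; (1,4):dx=+5,dy=+7->C; (1,5):dx=-3,dy=+6->D
  (1,6):dx=-2,dy=+12->D; (1,7):dx=+6,dy=+3->C; (1,8):dx=+7,dy=+10->C; (2,3):dx=-2,dy=-3->C
  (2,4):dx=+2,dy=+6->C; (2,5):dx=-6,dy=+5->D; (2,6):dx=-5,dy=+11->D; (2,7):dx=+3,dy=+2->C
  (2,8):dx=+4,dy=+9->C; (3,4):dx=+4,dy=+9->C; (3,5):dx=-4,dy=+8->D; (3,6):dx=-3,dy=+14->D
  (3,7):dx=+5,dy=+5->C; (3,8):dx=+6,dy=+12->C; (4,5):dx=-8,dy=-1->C; (4,6):dx=-7,dy=+5->D
  (4,7):dx=+1,dy=-4->D; (4,8):dx=+2,dy=+3->C; (5,6):dx=+1,dy=+6->C; (5,7):dx=+9,dy=-3->D
  (5,8):dx=+10,dy=+4->C; (6,7):dx=+8,dy=-9->D; (6,8):dx=+9,dy=-2->D; (7,8):dx=+1,dy=+7->C
Step 2: C = 16, D = 12, total pairs = 28.
Step 3: tau = (C - D)/(n(n-1)/2) = (16 - 12)/28 = 0.142857.
Step 4: Exact two-sided p-value (enumerate n! = 40320 permutations of y under H0): p = 0.719544.
Step 5: alpha = 0.05. fail to reject H0.

tau_b = 0.1429 (C=16, D=12), p = 0.719544, fail to reject H0.


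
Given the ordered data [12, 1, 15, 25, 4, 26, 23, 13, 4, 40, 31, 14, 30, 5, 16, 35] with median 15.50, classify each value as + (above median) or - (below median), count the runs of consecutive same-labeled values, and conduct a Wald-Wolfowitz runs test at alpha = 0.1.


Step 1: Compute median = 15.50; label A = above, B = below.
Labels in order: BBBABAABBAABABAA  (n_A = 8, n_B = 8)
Step 2: Count runs R = 10.
Step 3: Under H0 (random ordering), E[R] = 2*n_A*n_B/(n_A+n_B) + 1 = 2*8*8/16 + 1 = 9.0000.
        Var[R] = 2*n_A*n_B*(2*n_A*n_B - n_A - n_B) / ((n_A+n_B)^2 * (n_A+n_B-1)) = 14336/3840 = 3.7333.
        SD[R] = 1.9322.
Step 4: Continuity-corrected z = (R - 0.5 - E[R]) / SD[R] = (10 - 0.5 - 9.0000) / 1.9322 = 0.2588.
Step 5: Two-sided p-value via normal approximation = 2*(1 - Phi(|z|)) = 0.795809.
Step 6: alpha = 0.1. fail to reject H0.

R = 10, z = 0.2588, p = 0.795809, fail to reject H0.


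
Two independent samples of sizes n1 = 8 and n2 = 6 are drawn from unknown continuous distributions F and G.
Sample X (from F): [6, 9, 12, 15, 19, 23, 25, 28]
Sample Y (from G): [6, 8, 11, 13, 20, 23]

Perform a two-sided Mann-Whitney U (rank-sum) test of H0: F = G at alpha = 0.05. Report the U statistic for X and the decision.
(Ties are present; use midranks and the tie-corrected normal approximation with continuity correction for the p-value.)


Step 1: Combine and sort all 14 observations; assign midranks.
sorted (value, group): (6,X), (6,Y), (8,Y), (9,X), (11,Y), (12,X), (13,Y), (15,X), (19,X), (20,Y), (23,X), (23,Y), (25,X), (28,X)
ranks: 6->1.5, 6->1.5, 8->3, 9->4, 11->5, 12->6, 13->7, 15->8, 19->9, 20->10, 23->11.5, 23->11.5, 25->13, 28->14
Step 2: Rank sum for X: R1 = 1.5 + 4 + 6 + 8 + 9 + 11.5 + 13 + 14 = 67.
Step 3: U_X = R1 - n1(n1+1)/2 = 67 - 8*9/2 = 67 - 36 = 31.
       U_Y = n1*n2 - U_X = 48 - 31 = 17.
Step 4: Ties are present, so use the tie-corrected normal approximation (with continuity correction) for the p-value.
Step 5: p-value = 0.400350; compare to alpha = 0.05. fail to reject H0.

U_X = 31, p = 0.400350, fail to reject H0 at alpha = 0.05.


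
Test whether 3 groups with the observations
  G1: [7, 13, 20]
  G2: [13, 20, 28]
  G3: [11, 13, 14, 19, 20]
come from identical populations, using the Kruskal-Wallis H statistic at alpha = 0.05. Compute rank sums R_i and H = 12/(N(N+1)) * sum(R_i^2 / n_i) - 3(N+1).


Step 1: Combine all N = 11 observations and assign midranks.
sorted (value, group, rank): (7,G1,1), (11,G3,2), (13,G1,4), (13,G2,4), (13,G3,4), (14,G3,6), (19,G3,7), (20,G1,9), (20,G2,9), (20,G3,9), (28,G2,11)
Step 2: Sum ranks within each group.
R_1 = 14 (n_1 = 3)
R_2 = 24 (n_2 = 3)
R_3 = 28 (n_3 = 5)
Step 3: H = 12/(N(N+1)) * sum(R_i^2/n_i) - 3(N+1)
     = 12/(11*12) * (14^2/3 + 24^2/3 + 28^2/5) - 3*12
     = 0.090909 * 414.133 - 36
     = 1.648485.
Step 4: Ties present; correction factor C = 1 - 48/(11^3 - 11) = 0.963636. Corrected H = 1.648485 / 0.963636 = 1.710692.
Step 5: Under H0, H ~ chi^2(2); p-value = 0.425136.
Step 6: alpha = 0.05. fail to reject H0.

H = 1.7107, df = 2, p = 0.425136, fail to reject H0.


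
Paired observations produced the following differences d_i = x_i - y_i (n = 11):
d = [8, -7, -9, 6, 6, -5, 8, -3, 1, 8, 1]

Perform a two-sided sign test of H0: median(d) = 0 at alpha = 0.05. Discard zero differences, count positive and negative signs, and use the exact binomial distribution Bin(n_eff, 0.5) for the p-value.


Step 1: Discard zero differences. Original n = 11; n_eff = number of nonzero differences = 11.
Nonzero differences (with sign): +8, -7, -9, +6, +6, -5, +8, -3, +1, +8, +1
Step 2: Count signs: positive = 7, negative = 4.
Step 3: Under H0: P(positive) = 0.5, so the number of positives S ~ Bin(11, 0.5).
Step 4: Two-sided exact p-value = sum of Bin(11,0.5) probabilities at or below the observed probability = 0.548828.
Step 5: alpha = 0.05. fail to reject H0.

n_eff = 11, pos = 7, neg = 4, p = 0.548828, fail to reject H0.


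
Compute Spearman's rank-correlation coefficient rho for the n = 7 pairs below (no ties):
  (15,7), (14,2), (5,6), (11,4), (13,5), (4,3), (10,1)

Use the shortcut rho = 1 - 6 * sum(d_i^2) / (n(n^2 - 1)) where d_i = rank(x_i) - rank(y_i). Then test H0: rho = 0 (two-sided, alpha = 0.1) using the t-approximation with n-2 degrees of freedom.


Step 1: Rank x and y separately (midranks; no ties here).
rank(x): 15->7, 14->6, 5->2, 11->4, 13->5, 4->1, 10->3
rank(y): 7->7, 2->2, 6->6, 4->4, 5->5, 3->3, 1->1
Step 2: d_i = R_x(i) - R_y(i); compute d_i^2.
  (7-7)^2=0, (6-2)^2=16, (2-6)^2=16, (4-4)^2=0, (5-5)^2=0, (1-3)^2=4, (3-1)^2=4
sum(d^2) = 40.
Step 3: rho = 1 - 6*40 / (7*(7^2 - 1)) = 1 - 240/336 = 0.285714.
Step 4: Under H0, t = rho * sqrt((n-2)/(1-rho^2)) = 0.6667 ~ t(5).
Step 5: Two-sided p-value from the t-distribution with 5 df = 0.534509.
Step 6: alpha = 0.1. fail to reject H0.

rho = 0.2857, p = 0.534509, fail to reject H0 at alpha = 0.1.


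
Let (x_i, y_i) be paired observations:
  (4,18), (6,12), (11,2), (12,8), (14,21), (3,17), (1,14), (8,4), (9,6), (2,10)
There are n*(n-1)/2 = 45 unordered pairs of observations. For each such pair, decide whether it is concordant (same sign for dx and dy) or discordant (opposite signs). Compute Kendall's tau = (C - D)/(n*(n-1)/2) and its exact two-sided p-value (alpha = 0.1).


Step 1: Enumerate the 45 unordered pairs (i,j) with i<j and classify each by sign(x_j-x_i) * sign(y_j-y_i).
  (1,2):dx=+2,dy=-6->D; (1,3):dx=+7,dy=-16->D; (1,4):dx=+8,dy=-10->D; (1,5):dx=+10,dy=+3->C
  (1,6):dx=-1,dy=-1->C; (1,7):dx=-3,dy=-4->C; (1,8):dx=+4,dy=-14->D; (1,9):dx=+5,dy=-12->D
  (1,10):dx=-2,dy=-8->C; (2,3):dx=+5,dy=-10->D; (2,4):dx=+6,dy=-4->D; (2,5):dx=+8,dy=+9->C
  (2,6):dx=-3,dy=+5->D; (2,7):dx=-5,dy=+2->D; (2,8):dx=+2,dy=-8->D; (2,9):dx=+3,dy=-6->D
  (2,10):dx=-4,dy=-2->C; (3,4):dx=+1,dy=+6->C; (3,5):dx=+3,dy=+19->C; (3,6):dx=-8,dy=+15->D
  (3,7):dx=-10,dy=+12->D; (3,8):dx=-3,dy=+2->D; (3,9):dx=-2,dy=+4->D; (3,10):dx=-9,dy=+8->D
  (4,5):dx=+2,dy=+13->C; (4,6):dx=-9,dy=+9->D; (4,7):dx=-11,dy=+6->D; (4,8):dx=-4,dy=-4->C
  (4,9):dx=-3,dy=-2->C; (4,10):dx=-10,dy=+2->D; (5,6):dx=-11,dy=-4->C; (5,7):dx=-13,dy=-7->C
  (5,8):dx=-6,dy=-17->C; (5,9):dx=-5,dy=-15->C; (5,10):dx=-12,dy=-11->C; (6,7):dx=-2,dy=-3->C
  (6,8):dx=+5,dy=-13->D; (6,9):dx=+6,dy=-11->D; (6,10):dx=-1,dy=-7->C; (7,8):dx=+7,dy=-10->D
  (7,9):dx=+8,dy=-8->D; (7,10):dx=+1,dy=-4->D; (8,9):dx=+1,dy=+2->C; (8,10):dx=-6,dy=+6->D
  (9,10):dx=-7,dy=+4->D
Step 2: C = 19, D = 26, total pairs = 45.
Step 3: tau = (C - D)/(n(n-1)/2) = (19 - 26)/45 = -0.155556.
Step 4: Exact two-sided p-value (enumerate n! = 3628800 permutations of y under H0): p = 0.600654.
Step 5: alpha = 0.1. fail to reject H0.

tau_b = -0.1556 (C=19, D=26), p = 0.600654, fail to reject H0.


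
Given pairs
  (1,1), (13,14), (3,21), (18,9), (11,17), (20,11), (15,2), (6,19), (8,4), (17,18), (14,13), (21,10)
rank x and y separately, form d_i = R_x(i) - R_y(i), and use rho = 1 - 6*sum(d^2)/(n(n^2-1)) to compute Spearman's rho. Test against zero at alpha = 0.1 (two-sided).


Step 1: Rank x and y separately (midranks; no ties here).
rank(x): 1->1, 13->6, 3->2, 18->10, 11->5, 20->11, 15->8, 6->3, 8->4, 17->9, 14->7, 21->12
rank(y): 1->1, 14->8, 21->12, 9->4, 17->9, 11->6, 2->2, 19->11, 4->3, 18->10, 13->7, 10->5
Step 2: d_i = R_x(i) - R_y(i); compute d_i^2.
  (1-1)^2=0, (6-8)^2=4, (2-12)^2=100, (10-4)^2=36, (5-9)^2=16, (11-6)^2=25, (8-2)^2=36, (3-11)^2=64, (4-3)^2=1, (9-10)^2=1, (7-7)^2=0, (12-5)^2=49
sum(d^2) = 332.
Step 3: rho = 1 - 6*332 / (12*(12^2 - 1)) = 1 - 1992/1716 = -0.160839.
Step 4: Under H0, t = rho * sqrt((n-2)/(1-rho^2)) = -0.5153 ~ t(10).
Step 5: Two-sided p-value from the t-distribution with 10 df = 0.617523.
Step 6: alpha = 0.1. fail to reject H0.

rho = -0.1608, p = 0.617523, fail to reject H0 at alpha = 0.1.


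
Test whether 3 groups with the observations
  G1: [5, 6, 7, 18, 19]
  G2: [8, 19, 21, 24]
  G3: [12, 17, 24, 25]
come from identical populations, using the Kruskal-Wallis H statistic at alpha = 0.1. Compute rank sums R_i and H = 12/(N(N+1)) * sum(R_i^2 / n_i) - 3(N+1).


Step 1: Combine all N = 13 observations and assign midranks.
sorted (value, group, rank): (5,G1,1), (6,G1,2), (7,G1,3), (8,G2,4), (12,G3,5), (17,G3,6), (18,G1,7), (19,G1,8.5), (19,G2,8.5), (21,G2,10), (24,G2,11.5), (24,G3,11.5), (25,G3,13)
Step 2: Sum ranks within each group.
R_1 = 21.5 (n_1 = 5)
R_2 = 34 (n_2 = 4)
R_3 = 35.5 (n_3 = 4)
Step 3: H = 12/(N(N+1)) * sum(R_i^2/n_i) - 3(N+1)
     = 12/(13*14) * (21.5^2/5 + 34^2/4 + 35.5^2/4) - 3*14
     = 0.065934 * 696.513 - 42
     = 3.923901.
Step 4: Ties present; correction factor C = 1 - 12/(13^3 - 13) = 0.994505. Corrected H = 3.923901 / 0.994505 = 3.945580.
Step 5: Under H0, H ~ chi^2(2); p-value = 0.139068.
Step 6: alpha = 0.1. fail to reject H0.

H = 3.9456, df = 2, p = 0.139068, fail to reject H0.


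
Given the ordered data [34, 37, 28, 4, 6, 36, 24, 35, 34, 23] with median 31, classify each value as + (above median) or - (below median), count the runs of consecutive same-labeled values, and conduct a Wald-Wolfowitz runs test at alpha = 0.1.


Step 1: Compute median = 31; label A = above, B = below.
Labels in order: AABBBABAAB  (n_A = 5, n_B = 5)
Step 2: Count runs R = 6.
Step 3: Under H0 (random ordering), E[R] = 2*n_A*n_B/(n_A+n_B) + 1 = 2*5*5/10 + 1 = 6.0000.
        Var[R] = 2*n_A*n_B*(2*n_A*n_B - n_A - n_B) / ((n_A+n_B)^2 * (n_A+n_B-1)) = 2000/900 = 2.2222.
        SD[R] = 1.4907.
Step 4: R = E[R], so z = 0 with no continuity correction.
Step 5: Two-sided p-value via normal approximation = 2*(1 - Phi(|z|)) = 1.000000.
Step 6: alpha = 0.1. fail to reject H0.

R = 6, z = 0.0000, p = 1.000000, fail to reject H0.


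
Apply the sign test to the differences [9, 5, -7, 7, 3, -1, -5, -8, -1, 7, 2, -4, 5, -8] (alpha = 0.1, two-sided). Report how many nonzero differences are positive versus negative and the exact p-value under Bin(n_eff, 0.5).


Step 1: Discard zero differences. Original n = 14; n_eff = number of nonzero differences = 14.
Nonzero differences (with sign): +9, +5, -7, +7, +3, -1, -5, -8, -1, +7, +2, -4, +5, -8
Step 2: Count signs: positive = 7, negative = 7.
Step 3: Under H0: P(positive) = 0.5, so the number of positives S ~ Bin(14, 0.5).
Step 4: Two-sided exact p-value = sum of Bin(14,0.5) probabilities at or below the observed probability = 1.000000.
Step 5: alpha = 0.1. fail to reject H0.

n_eff = 14, pos = 7, neg = 7, p = 1.000000, fail to reject H0.


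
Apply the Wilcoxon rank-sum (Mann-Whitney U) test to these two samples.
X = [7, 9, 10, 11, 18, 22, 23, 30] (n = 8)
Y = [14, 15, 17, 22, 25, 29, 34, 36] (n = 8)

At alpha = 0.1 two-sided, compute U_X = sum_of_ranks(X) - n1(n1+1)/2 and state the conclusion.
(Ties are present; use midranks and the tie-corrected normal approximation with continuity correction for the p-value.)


Step 1: Combine and sort all 16 observations; assign midranks.
sorted (value, group): (7,X), (9,X), (10,X), (11,X), (14,Y), (15,Y), (17,Y), (18,X), (22,X), (22,Y), (23,X), (25,Y), (29,Y), (30,X), (34,Y), (36,Y)
ranks: 7->1, 9->2, 10->3, 11->4, 14->5, 15->6, 17->7, 18->8, 22->9.5, 22->9.5, 23->11, 25->12, 29->13, 30->14, 34->15, 36->16
Step 2: Rank sum for X: R1 = 1 + 2 + 3 + 4 + 8 + 9.5 + 11 + 14 = 52.5.
Step 3: U_X = R1 - n1(n1+1)/2 = 52.5 - 8*9/2 = 52.5 - 36 = 16.5.
       U_Y = n1*n2 - U_X = 64 - 16.5 = 47.5.
Step 4: Ties are present, so use the tie-corrected normal approximation (with continuity correction) for the p-value.
Step 5: p-value = 0.114916; compare to alpha = 0.1. fail to reject H0.

U_X = 16.5, p = 0.114916, fail to reject H0 at alpha = 0.1.


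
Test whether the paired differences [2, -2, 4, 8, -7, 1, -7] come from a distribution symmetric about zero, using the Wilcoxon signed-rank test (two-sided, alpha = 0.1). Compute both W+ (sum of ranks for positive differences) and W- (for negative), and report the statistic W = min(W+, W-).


Step 1: Drop any zero differences (none here) and take |d_i|.
|d| = [2, 2, 4, 8, 7, 1, 7]
Step 2: Midrank |d_i| (ties get averaged ranks).
ranks: |2|->2.5, |2|->2.5, |4|->4, |8|->7, |7|->5.5, |1|->1, |7|->5.5
Step 3: Attach original signs; sum ranks with positive sign and with negative sign.
W+ = 2.5 + 4 + 7 + 1 = 14.5
W- = 2.5 + 5.5 + 5.5 = 13.5
(Check: W+ + W- = 28 should equal n(n+1)/2 = 28.)
Step 4: Test statistic W = min(W+, W-) = 13.5.
Step 5: Ties in |d|, so use the tie-corrected normal approximation.
        E[W] = n(n+1)/4 = 7*8/4 = 14.
        Tie groups: |d|=2 (t=2), |d|=7 (t=2); sum(t^3 - t) = 12.
        Var[W] = n(n+1)(2n+1)/24 - sum(t^3-t)/48 = 840/24 - 12/48 = 34.75.
        z = (W - E[W]) / sqrt(Var[W]) = (13.5 - 14) / 5.8949 = -0.0848.
        Two-sided p = 2*Phi(z) = 0.932405.
Step 6: alpha = 0.1. fail to reject H0.

W+ = 14.5, W- = 13.5, W = min = 13.5, p = 0.932405, fail to reject H0.


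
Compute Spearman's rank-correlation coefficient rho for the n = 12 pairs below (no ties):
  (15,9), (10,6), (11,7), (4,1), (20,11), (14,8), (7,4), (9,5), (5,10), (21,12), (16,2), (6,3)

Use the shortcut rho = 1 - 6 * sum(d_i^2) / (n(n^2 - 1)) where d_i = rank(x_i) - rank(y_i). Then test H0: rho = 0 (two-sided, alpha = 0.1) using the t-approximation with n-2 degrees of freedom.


Step 1: Rank x and y separately (midranks; no ties here).
rank(x): 15->9, 10->6, 11->7, 4->1, 20->11, 14->8, 7->4, 9->5, 5->2, 21->12, 16->10, 6->3
rank(y): 9->9, 6->6, 7->7, 1->1, 11->11, 8->8, 4->4, 5->5, 10->10, 12->12, 2->2, 3->3
Step 2: d_i = R_x(i) - R_y(i); compute d_i^2.
  (9-9)^2=0, (6-6)^2=0, (7-7)^2=0, (1-1)^2=0, (11-11)^2=0, (8-8)^2=0, (4-4)^2=0, (5-5)^2=0, (2-10)^2=64, (12-12)^2=0, (10-2)^2=64, (3-3)^2=0
sum(d^2) = 128.
Step 3: rho = 1 - 6*128 / (12*(12^2 - 1)) = 1 - 768/1716 = 0.552448.
Step 4: Under H0, t = rho * sqrt((n-2)/(1-rho^2)) = 2.0959 ~ t(10).
Step 5: Two-sided p-value from the t-distribution with 10 df = 0.062511.
Step 6: alpha = 0.1. reject H0.

rho = 0.5524, p = 0.062511, reject H0 at alpha = 0.1.


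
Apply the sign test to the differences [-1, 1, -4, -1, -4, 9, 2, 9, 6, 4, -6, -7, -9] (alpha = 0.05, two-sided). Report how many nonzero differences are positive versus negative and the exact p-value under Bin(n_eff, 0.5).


Step 1: Discard zero differences. Original n = 13; n_eff = number of nonzero differences = 13.
Nonzero differences (with sign): -1, +1, -4, -1, -4, +9, +2, +9, +6, +4, -6, -7, -9
Step 2: Count signs: positive = 6, negative = 7.
Step 3: Under H0: P(positive) = 0.5, so the number of positives S ~ Bin(13, 0.5).
Step 4: Two-sided exact p-value = sum of Bin(13,0.5) probabilities at or below the observed probability = 1.000000.
Step 5: alpha = 0.05. fail to reject H0.

n_eff = 13, pos = 6, neg = 7, p = 1.000000, fail to reject H0.


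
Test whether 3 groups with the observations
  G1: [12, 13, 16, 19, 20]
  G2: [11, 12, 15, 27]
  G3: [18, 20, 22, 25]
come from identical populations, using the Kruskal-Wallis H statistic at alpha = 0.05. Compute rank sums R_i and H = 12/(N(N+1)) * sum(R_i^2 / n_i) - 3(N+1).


Step 1: Combine all N = 13 observations and assign midranks.
sorted (value, group, rank): (11,G2,1), (12,G1,2.5), (12,G2,2.5), (13,G1,4), (15,G2,5), (16,G1,6), (18,G3,7), (19,G1,8), (20,G1,9.5), (20,G3,9.5), (22,G3,11), (25,G3,12), (27,G2,13)
Step 2: Sum ranks within each group.
R_1 = 30 (n_1 = 5)
R_2 = 21.5 (n_2 = 4)
R_3 = 39.5 (n_3 = 4)
Step 3: H = 12/(N(N+1)) * sum(R_i^2/n_i) - 3(N+1)
     = 12/(13*14) * (30^2/5 + 21.5^2/4 + 39.5^2/4) - 3*14
     = 0.065934 * 685.625 - 42
     = 3.206044.
Step 4: Ties present; correction factor C = 1 - 12/(13^3 - 13) = 0.994505. Corrected H = 3.206044 / 0.994505 = 3.223757.
Step 5: Under H0, H ~ chi^2(2); p-value = 0.199512.
Step 6: alpha = 0.05. fail to reject H0.

H = 3.2238, df = 2, p = 0.199512, fail to reject H0.


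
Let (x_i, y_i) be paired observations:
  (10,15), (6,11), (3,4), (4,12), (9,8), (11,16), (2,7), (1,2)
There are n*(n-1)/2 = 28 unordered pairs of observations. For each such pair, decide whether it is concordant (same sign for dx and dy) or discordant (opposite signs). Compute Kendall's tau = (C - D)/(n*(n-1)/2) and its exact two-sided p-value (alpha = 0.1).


Step 1: Enumerate the 28 unordered pairs (i,j) with i<j and classify each by sign(x_j-x_i) * sign(y_j-y_i).
  (1,2):dx=-4,dy=-4->C; (1,3):dx=-7,dy=-11->C; (1,4):dx=-6,dy=-3->C; (1,5):dx=-1,dy=-7->C
  (1,6):dx=+1,dy=+1->C; (1,7):dx=-8,dy=-8->C; (1,8):dx=-9,dy=-13->C; (2,3):dx=-3,dy=-7->C
  (2,4):dx=-2,dy=+1->D; (2,5):dx=+3,dy=-3->D; (2,6):dx=+5,dy=+5->C; (2,7):dx=-4,dy=-4->C
  (2,8):dx=-5,dy=-9->C; (3,4):dx=+1,dy=+8->C; (3,5):dx=+6,dy=+4->C; (3,6):dx=+8,dy=+12->C
  (3,7):dx=-1,dy=+3->D; (3,8):dx=-2,dy=-2->C; (4,5):dx=+5,dy=-4->D; (4,6):dx=+7,dy=+4->C
  (4,7):dx=-2,dy=-5->C; (4,8):dx=-3,dy=-10->C; (5,6):dx=+2,dy=+8->C; (5,7):dx=-7,dy=-1->C
  (5,8):dx=-8,dy=-6->C; (6,7):dx=-9,dy=-9->C; (6,8):dx=-10,dy=-14->C; (7,8):dx=-1,dy=-5->C
Step 2: C = 24, D = 4, total pairs = 28.
Step 3: tau = (C - D)/(n(n-1)/2) = (24 - 4)/28 = 0.714286.
Step 4: Exact two-sided p-value (enumerate n! = 40320 permutations of y under H0): p = 0.014137.
Step 5: alpha = 0.1. reject H0.

tau_b = 0.7143 (C=24, D=4), p = 0.014137, reject H0.


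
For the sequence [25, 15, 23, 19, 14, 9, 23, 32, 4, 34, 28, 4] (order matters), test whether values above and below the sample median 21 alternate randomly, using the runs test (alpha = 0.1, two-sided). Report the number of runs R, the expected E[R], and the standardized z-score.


Step 1: Compute median = 21; label A = above, B = below.
Labels in order: ABABBBAABAAB  (n_A = 6, n_B = 6)
Step 2: Count runs R = 8.
Step 3: Under H0 (random ordering), E[R] = 2*n_A*n_B/(n_A+n_B) + 1 = 2*6*6/12 + 1 = 7.0000.
        Var[R] = 2*n_A*n_B*(2*n_A*n_B - n_A - n_B) / ((n_A+n_B)^2 * (n_A+n_B-1)) = 4320/1584 = 2.7273.
        SD[R] = 1.6514.
Step 4: Continuity-corrected z = (R - 0.5 - E[R]) / SD[R] = (8 - 0.5 - 7.0000) / 1.6514 = 0.3028.
Step 5: Two-sided p-value via normal approximation = 2*(1 - Phi(|z|)) = 0.762069.
Step 6: alpha = 0.1. fail to reject H0.

R = 8, z = 0.3028, p = 0.762069, fail to reject H0.


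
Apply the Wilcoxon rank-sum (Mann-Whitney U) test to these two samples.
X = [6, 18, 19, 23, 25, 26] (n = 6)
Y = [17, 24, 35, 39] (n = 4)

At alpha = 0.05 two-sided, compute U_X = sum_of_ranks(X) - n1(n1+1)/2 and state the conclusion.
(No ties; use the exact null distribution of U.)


Step 1: Combine and sort all 10 observations; assign midranks.
sorted (value, group): (6,X), (17,Y), (18,X), (19,X), (23,X), (24,Y), (25,X), (26,X), (35,Y), (39,Y)
ranks: 6->1, 17->2, 18->3, 19->4, 23->5, 24->6, 25->7, 26->8, 35->9, 39->10
Step 2: Rank sum for X: R1 = 1 + 3 + 4 + 5 + 7 + 8 = 28.
Step 3: U_X = R1 - n1(n1+1)/2 = 28 - 6*7/2 = 28 - 21 = 7.
       U_Y = n1*n2 - U_X = 24 - 7 = 17.
Step 4: No ties, so the exact null distribution of U (based on enumerating the C(10,6) = 210 equally likely rank assignments) gives the two-sided p-value.
Step 5: p-value = 0.352381; compare to alpha = 0.05. fail to reject H0.

U_X = 7, p = 0.352381, fail to reject H0 at alpha = 0.05.


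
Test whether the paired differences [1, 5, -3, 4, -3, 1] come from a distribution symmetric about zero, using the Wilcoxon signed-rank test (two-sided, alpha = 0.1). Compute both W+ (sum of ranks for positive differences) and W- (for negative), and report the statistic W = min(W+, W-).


Step 1: Drop any zero differences (none here) and take |d_i|.
|d| = [1, 5, 3, 4, 3, 1]
Step 2: Midrank |d_i| (ties get averaged ranks).
ranks: |1|->1.5, |5|->6, |3|->3.5, |4|->5, |3|->3.5, |1|->1.5
Step 3: Attach original signs; sum ranks with positive sign and with negative sign.
W+ = 1.5 + 6 + 5 + 1.5 = 14
W- = 3.5 + 3.5 = 7
(Check: W+ + W- = 21 should equal n(n+1)/2 = 21.)
Step 4: Test statistic W = min(W+, W-) = 7.
Step 5: Ties in |d|, so use the tie-corrected normal approximation.
        E[W] = n(n+1)/4 = 6*7/4 = 10.5.
        Tie groups: |d|=1 (t=2), |d|=3 (t=2); sum(t^3 - t) = 12.
        Var[W] = n(n+1)(2n+1)/24 - sum(t^3-t)/48 = 546/24 - 12/48 = 22.5.
        z = (W - E[W]) / sqrt(Var[W]) = (7 - 10.5) / 4.7434 = -0.7379.
        Two-sided p = 2*Phi(z) = 0.460597.
Step 6: alpha = 0.1. fail to reject H0.

W+ = 14, W- = 7, W = min = 7, p = 0.460597, fail to reject H0.


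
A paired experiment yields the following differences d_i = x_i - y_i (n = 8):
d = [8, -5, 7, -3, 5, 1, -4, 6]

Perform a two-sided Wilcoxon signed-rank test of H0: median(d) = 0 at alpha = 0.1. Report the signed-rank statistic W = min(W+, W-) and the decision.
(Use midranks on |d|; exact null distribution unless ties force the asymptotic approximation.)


Step 1: Drop any zero differences (none here) and take |d_i|.
|d| = [8, 5, 7, 3, 5, 1, 4, 6]
Step 2: Midrank |d_i| (ties get averaged ranks).
ranks: |8|->8, |5|->4.5, |7|->7, |3|->2, |5|->4.5, |1|->1, |4|->3, |6|->6
Step 3: Attach original signs; sum ranks with positive sign and with negative sign.
W+ = 8 + 7 + 4.5 + 1 + 6 = 26.5
W- = 4.5 + 2 + 3 = 9.5
(Check: W+ + W- = 36 should equal n(n+1)/2 = 36.)
Step 4: Test statistic W = min(W+, W-) = 9.5.
Step 5: Ties in |d|, so use the tie-corrected normal approximation.
        E[W] = n(n+1)/4 = 8*9/4 = 18.
        Tie groups: |d|=5 (t=2); sum(t^3 - t) = 6.
        Var[W] = n(n+1)(2n+1)/24 - sum(t^3-t)/48 = 1224/24 - 6/48 = 50.875.
        z = (W - E[W]) / sqrt(Var[W]) = (9.5 - 18) / 7.1327 = -1.1917.
        Two-sided p = 2*Phi(z) = 0.233379.
Step 6: alpha = 0.1. fail to reject H0.

W+ = 26.5, W- = 9.5, W = min = 9.5, p = 0.233379, fail to reject H0.
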